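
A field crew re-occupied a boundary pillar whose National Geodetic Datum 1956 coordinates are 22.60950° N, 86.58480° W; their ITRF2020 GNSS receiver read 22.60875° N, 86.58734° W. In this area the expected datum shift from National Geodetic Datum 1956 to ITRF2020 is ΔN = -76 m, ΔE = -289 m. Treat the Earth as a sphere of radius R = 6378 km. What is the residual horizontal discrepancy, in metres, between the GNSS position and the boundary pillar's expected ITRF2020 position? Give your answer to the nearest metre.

Observed coordinate differences: Δφ = -0.00075°, Δλ = -0.00254°.
Converting to metres (1° lat = 111317 m, cos φ = 0.923146): observed ΔN = -83.5 m, observed ΔE = -261.0 m.
Subtracting the expected shift leaves a residual of -83.5 − (-76) = -7.5 m north and -261.0 − (-289) = 28.0 m east.
Residual distance = √((-7.5)² + 28.0²) = 29.0 m.

29 m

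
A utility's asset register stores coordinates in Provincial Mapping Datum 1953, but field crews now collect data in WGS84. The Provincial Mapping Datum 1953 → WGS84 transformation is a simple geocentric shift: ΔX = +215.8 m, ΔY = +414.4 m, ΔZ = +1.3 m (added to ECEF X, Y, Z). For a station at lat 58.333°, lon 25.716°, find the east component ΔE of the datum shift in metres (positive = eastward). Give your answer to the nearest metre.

At φ = 58.333°, λ = 25.716°: sin φ = 0.851114, cos φ = 0.524982, sin λ = 0.433911, cos λ = 0.900956.
ΔE = −sin λ·ΔX + cos λ·ΔY = −(0.433911)·(215.8) + (0.900956)·(414.4) = 279.72 m.

ΔE = 280 m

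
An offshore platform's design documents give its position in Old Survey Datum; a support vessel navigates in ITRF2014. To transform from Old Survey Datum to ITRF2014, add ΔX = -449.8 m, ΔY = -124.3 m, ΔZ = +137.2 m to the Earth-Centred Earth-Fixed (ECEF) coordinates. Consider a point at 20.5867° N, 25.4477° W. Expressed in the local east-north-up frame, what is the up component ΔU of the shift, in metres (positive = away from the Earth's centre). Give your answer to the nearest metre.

ΔU = -282 m

The local up (radial) axis is (cos φ cos λ, cos φ sin λ, sin φ), giving ΔU = -380.223 + 49.999 + 48.243 = -281.98 m.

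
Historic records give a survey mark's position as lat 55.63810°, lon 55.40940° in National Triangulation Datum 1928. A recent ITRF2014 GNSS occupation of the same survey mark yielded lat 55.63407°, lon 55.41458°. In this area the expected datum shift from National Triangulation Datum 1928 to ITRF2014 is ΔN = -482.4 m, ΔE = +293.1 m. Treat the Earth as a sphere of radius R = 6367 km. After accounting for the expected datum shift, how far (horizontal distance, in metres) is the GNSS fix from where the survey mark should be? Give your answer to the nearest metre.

Observed coordinate differences: Δφ = -0.00403°, Δλ = +0.00518°.
Converting to metres (1° lat = 111125 m, cos φ = 0.564418): observed ΔN = -447.8 m, observed ΔE = 324.9 m.
Subtracting the expected shift leaves a residual of -447.8 − (-482.4) = 34.6 m north and 324.9 − (293.1) = 31.8 m east.
Residual distance = √(34.6² + 31.8²) = 47.0 m.

47 m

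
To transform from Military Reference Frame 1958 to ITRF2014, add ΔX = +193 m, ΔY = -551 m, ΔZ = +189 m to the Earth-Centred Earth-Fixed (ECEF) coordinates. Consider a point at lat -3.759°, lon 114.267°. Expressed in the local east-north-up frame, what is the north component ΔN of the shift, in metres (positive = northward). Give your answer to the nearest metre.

At φ = -3.759°, λ = 114.267°: sin φ = -0.065560, cos φ = 0.997849, sin λ = 0.911640, cos λ = -0.410989.
ΔN = −sin φ cos λ·ΔX − sin φ sin λ·ΔY + cos φ·ΔZ = −(-0.065560)(-0.410989)(193) − (-0.065560)(0.911640)(-551) + (0.997849)(189) = 150.46 m.

ΔN = 150 m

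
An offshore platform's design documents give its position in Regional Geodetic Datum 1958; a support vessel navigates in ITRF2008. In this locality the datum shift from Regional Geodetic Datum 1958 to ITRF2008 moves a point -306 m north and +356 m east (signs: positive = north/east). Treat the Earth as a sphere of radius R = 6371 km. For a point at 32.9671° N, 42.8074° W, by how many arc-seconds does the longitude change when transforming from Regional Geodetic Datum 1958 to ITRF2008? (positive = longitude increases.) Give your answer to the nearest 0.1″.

Δλ = 13.7″

At latitude 32.9671°, cos φ = 0.838983.
One radian of longitude at latitude φ spans R cos φ, so Δλ = ΔE / (R cos φ) = 356.0 / (6371000 × 0.838983) = 6.6602e-05 rad = 13.738″.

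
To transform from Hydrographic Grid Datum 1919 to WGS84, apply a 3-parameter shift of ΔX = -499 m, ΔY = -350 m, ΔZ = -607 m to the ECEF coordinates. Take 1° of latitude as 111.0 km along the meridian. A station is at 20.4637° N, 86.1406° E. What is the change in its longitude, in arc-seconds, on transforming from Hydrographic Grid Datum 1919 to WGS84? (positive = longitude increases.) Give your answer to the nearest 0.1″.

sin φ = 0.349614, cos φ = 0.936894, sin λ = 0.997732, cos λ = 0.067308.
East component: ΔE = −sin λ·ΔX + cos λ·ΔY = −(0.997732)(-499) + (0.067308)(-350) = 474.31 m.
1° of latitude spans 111000 m; at latitude φ, 1° of longitude spans that × cos φ = 103995.2 m, so Δλ = 474.31 / 103995.2 × 3600 = 16.419″.

Δλ = 16.4″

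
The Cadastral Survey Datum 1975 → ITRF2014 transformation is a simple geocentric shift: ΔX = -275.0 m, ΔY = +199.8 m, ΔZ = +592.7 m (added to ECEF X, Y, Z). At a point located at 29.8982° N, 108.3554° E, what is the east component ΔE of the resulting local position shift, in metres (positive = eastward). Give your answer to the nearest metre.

ΔE = 198 m

At φ = 29.8982°, λ = 108.3554°: sin φ = 0.498461, cos φ = 0.866912, sin λ = 0.949121, cos λ = -0.314910.
ΔE = −sin λ·ΔX + cos λ·ΔY = −(0.949121)·(-275.0) + (-0.314910)·(199.8) = 198.09 m.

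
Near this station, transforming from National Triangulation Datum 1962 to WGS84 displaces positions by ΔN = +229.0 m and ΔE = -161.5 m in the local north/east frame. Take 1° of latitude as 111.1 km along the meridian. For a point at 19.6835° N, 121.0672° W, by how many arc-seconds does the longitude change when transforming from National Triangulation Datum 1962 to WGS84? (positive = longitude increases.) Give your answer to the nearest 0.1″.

Δλ = -5.6″

At latitude 19.6835°, cos φ = 0.941568.
1° of longitude at this latitude = 111.1 × cos φ = 104.61 km, so Δλ = -161.5 / 104608.2 = -0.0015439° = -5.558″.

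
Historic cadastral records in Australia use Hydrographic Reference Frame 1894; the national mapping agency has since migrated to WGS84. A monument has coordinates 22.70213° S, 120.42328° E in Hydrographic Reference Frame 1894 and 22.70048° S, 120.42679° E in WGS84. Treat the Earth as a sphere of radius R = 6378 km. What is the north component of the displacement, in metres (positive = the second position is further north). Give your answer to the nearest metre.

ΔN = 184 m

Δφ = -22.70048° − -22.70213° = +0.00165°; Δλ = 120.42679° − 120.42328° = +0.00351°.
1° along a meridian = πR/180 = 111317 m.
ΔN = Δφ × 111317 = 183.7 m; ΔE = Δλ × 111317 × cos(-22.70213°) = +0.00351 × 111317 × 0.922524 = 360.5 m.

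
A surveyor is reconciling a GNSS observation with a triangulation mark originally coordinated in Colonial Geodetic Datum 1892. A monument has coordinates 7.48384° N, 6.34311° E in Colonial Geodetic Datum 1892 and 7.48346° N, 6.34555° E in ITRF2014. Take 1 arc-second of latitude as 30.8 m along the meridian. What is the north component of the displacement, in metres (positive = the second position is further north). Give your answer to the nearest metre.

Δφ = 7.48346° − 7.48384° = -0.00038°; Δλ = 6.34555° − 6.34311° = +0.00244°.
1° of latitude = 3600 × 30.80 = 110880 m.
ΔN = Δφ × 110880 = -42.1 m; ΔE = Δλ × 110880 × cos(7.48384°) = +0.00244 × 110880 × 0.991482 = 268.2 m.

ΔN = -42 m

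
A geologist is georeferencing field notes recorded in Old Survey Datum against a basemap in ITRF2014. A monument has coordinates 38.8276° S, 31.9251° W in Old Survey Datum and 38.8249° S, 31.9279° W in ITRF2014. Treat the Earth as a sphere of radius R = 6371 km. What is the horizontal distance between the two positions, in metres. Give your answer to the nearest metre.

Δφ = -38.8249° − -38.8276° = +0.0027°; Δλ = -31.9279° − -31.9251° = -0.0028°.
1° along a meridian = πR/180 = 111195 m.
ΔN = Δφ × 111195 = 300.2 m; ΔE = Δλ × 111195 × cos(-38.8276°) = -0.0028 × 111195 × 0.779036 = -242.5 m.
Distance = √(ΔE² + ΔN²) = √((-242.5)² + 300.2²) = 386.0 m.

386 m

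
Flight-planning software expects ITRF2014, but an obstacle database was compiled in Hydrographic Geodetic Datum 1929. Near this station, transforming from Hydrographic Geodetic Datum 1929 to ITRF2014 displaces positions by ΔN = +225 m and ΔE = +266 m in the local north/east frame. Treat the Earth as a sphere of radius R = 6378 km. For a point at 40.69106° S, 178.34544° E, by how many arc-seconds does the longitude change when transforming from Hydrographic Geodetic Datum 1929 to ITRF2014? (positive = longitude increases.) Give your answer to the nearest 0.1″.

Δλ = 11.3″

At latitude -40.69106°, cos φ = 0.758236.
One radian of longitude at latitude φ spans R cos φ, so Δλ = ΔE / (R cos φ) = 266.0 / (6378000 × 0.758236) = 5.5004e-05 rad = 11.345″.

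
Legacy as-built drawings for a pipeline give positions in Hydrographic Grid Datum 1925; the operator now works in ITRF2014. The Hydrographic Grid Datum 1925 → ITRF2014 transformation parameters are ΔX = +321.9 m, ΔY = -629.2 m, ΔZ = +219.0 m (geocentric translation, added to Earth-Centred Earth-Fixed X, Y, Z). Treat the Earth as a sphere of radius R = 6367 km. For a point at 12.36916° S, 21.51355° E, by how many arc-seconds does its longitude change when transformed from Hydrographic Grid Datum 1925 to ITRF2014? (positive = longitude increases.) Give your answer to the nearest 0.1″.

sin φ = -0.214210, cos φ = 0.976788, sin λ = 0.366721, cos λ = 0.930331.
East component: ΔE = −sin λ·ΔX + cos λ·ΔY = −(0.366721)(321.9) + (0.930331)(-629.2) = -703.41 m.
1° of latitude spans πR/180 = 111125 m; at latitude φ, 1° of longitude spans that × cos φ = 108545.6 m, so Δλ = -703.41 / 108545.6 × 3600 = -23.329″.

Δλ = -23.3″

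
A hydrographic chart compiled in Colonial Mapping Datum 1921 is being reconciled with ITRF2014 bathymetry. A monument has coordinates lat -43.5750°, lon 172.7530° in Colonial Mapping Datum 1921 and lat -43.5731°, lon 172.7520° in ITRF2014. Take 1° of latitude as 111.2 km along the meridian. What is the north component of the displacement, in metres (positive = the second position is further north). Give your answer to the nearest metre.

Δφ = -43.5731° − -43.5750° = +0.0019°; Δλ = 172.7520° − 172.7530° = -0.0010°.
ΔN = Δφ × 111200 = 211.3 m; ΔE = Δλ × 111200 × cos(-43.5750°) = -0.0010 × 111200 × 0.724473 = -80.6 m.

ΔN = 211 m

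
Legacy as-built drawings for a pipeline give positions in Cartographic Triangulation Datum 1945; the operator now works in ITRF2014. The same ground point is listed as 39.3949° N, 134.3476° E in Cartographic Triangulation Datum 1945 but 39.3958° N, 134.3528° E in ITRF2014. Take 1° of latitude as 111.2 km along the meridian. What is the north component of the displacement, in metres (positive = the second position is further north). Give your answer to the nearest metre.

Δφ = 39.3958° − 39.3949° = +0.0009°; Δλ = 134.3528° − 134.3476° = +0.0052°.
ΔN = Δφ × 111200 = 100.1 m; ΔE = Δλ × 111200 × cos(39.3949°) = +0.0052 × 111200 × 0.772790 = 446.9 m.

ΔN = 100 m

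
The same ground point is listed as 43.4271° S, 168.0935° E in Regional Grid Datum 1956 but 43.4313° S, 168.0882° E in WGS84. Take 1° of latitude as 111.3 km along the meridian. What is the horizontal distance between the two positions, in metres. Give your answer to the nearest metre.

Δφ = -43.4313° − -43.4271° = -0.0042°; Δλ = 168.0882° − 168.0935° = -0.0053°.
ΔN = Δφ × 111300 = -467.5 m; ΔE = Δλ × 111300 × cos(-43.4271°) = -0.0053 × 111300 × 0.726250 = -428.4 m.
Distance = √(ΔE² + ΔN²) = √((-428.4)² + (-467.5)²) = 634.1 m.

634 m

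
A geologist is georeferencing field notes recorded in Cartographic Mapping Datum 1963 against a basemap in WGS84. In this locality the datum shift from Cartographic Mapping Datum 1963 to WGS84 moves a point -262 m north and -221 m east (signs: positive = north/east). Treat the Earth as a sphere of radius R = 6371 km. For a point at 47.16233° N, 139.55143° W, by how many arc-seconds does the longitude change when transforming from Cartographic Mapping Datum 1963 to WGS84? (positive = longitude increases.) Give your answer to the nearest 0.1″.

At latitude 47.16233°, cos φ = 0.679924.
One radian of longitude at latitude φ spans R cos φ, so Δλ = ΔE / (R cos φ) = -221.0 / (6371000 × 0.679924) = -5.1018e-05 rad = -10.523″.

Δλ = -10.5″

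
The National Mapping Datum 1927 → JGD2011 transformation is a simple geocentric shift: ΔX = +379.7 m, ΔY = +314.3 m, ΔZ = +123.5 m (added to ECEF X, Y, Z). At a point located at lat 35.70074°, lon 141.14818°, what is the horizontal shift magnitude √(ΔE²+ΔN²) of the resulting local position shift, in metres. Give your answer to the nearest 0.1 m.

At φ = 35.70074°, λ = 141.14818°: sin φ = 0.583552, cos φ = 0.812076, sin λ = 0.627308, cos λ = -0.778771.
ΔE = −sin λ·ΔX + cos λ·ΔY = −(0.627308)·(379.7) + (-0.778771)·(314.3) = -482.96 m.
ΔN = −sin φ cos λ·ΔX − sin φ sin λ·ΔY + cos φ·ΔZ = −(0.583552)(-0.778771)(379.7) − (0.583552)(0.627308)(314.3) + (0.812076)(123.5) = 157.79 m.
Horizontal magnitude = √(ΔE² + ΔN²) = √((-482.96)² + 157.79²) = 508.08 m.

508.1 m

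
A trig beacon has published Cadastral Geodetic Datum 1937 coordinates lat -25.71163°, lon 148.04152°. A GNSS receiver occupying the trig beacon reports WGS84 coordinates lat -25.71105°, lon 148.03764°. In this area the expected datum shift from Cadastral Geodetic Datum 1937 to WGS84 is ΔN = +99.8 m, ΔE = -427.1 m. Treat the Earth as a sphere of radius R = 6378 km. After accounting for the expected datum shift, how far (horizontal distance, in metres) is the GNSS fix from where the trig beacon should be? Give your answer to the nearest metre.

52 m

Observed coordinate differences: Δφ = +0.00058°, Δλ = -0.00388°.
Converting to metres (1° lat = 111317 m, cos φ = 0.900989): observed ΔN = 64.6 m, observed ΔE = -389.1 m.
Subtracting the expected shift leaves a residual of 64.6 − (99.8) = -35.2 m north and -389.1 − (-427.1) = 38.0 m east.
Residual distance = √((-35.2)² + 38.0²) = 51.8 m.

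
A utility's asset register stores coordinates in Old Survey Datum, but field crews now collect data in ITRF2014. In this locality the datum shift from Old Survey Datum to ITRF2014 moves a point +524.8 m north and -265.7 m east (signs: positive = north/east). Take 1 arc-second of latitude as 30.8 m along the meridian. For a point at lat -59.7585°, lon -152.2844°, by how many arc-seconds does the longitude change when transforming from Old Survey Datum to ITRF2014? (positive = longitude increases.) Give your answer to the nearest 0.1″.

Δλ = -17.1″

At latitude -59.7585°, cos φ = 0.503646.
1″ of longitude at this latitude = 30.80 × cos φ = 15.5123 m, so Δλ = -265.7 / 15.5123 = -17.128″.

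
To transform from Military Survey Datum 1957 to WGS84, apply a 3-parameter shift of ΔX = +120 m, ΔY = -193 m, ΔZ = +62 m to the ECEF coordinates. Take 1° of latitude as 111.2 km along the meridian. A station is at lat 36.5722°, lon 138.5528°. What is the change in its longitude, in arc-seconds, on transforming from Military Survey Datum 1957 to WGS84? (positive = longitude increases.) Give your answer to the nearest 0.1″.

sin φ = 0.595835, cos φ = 0.803107, sin λ = 0.661930, cos λ = -0.749566.
East component: ΔE = −sin λ·ΔX + cos λ·ΔY = −(0.661930)(120) + (-0.749566)(-193) = 65.23 m.
1° of latitude spans 111200 m; at latitude φ, 1° of longitude spans that × cos φ = 89305.5 m, so Δλ = 65.23 / 89305.5 × 3600 = 2.630″.

Δλ = 2.6″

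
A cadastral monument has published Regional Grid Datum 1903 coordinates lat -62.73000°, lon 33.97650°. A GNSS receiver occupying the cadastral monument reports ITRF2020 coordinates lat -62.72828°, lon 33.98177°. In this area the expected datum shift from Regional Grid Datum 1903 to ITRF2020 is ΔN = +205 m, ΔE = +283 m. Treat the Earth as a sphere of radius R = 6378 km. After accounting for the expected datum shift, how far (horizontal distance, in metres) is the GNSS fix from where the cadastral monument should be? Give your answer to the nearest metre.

20 m

Observed coordinate differences: Δφ = +0.00172°, Δλ = +0.00527°.
Converting to metres (1° lat = 111317 m, cos φ = 0.458184): observed ΔN = 191.5 m, observed ΔE = 268.8 m.
Subtracting the expected shift leaves a residual of 191.5 − (205) = -13.5 m north and 268.8 − (283) = -14.2 m east.
Residual distance = √((-13.5)² + (-14.2)²) = 19.6 m.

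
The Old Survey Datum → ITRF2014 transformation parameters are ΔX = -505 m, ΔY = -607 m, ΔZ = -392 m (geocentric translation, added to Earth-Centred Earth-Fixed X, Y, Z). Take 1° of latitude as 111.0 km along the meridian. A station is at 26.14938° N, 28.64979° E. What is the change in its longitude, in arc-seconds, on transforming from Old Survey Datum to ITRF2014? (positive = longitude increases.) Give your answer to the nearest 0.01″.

sin φ = 0.440713, cos φ = 0.897648, sin λ = 0.479455, cos λ = 0.877567.
East component: ΔE = −sin λ·ΔX + cos λ·ΔY = −(0.479455)(-505) + (0.877567)(-607) = -290.56 m.
1° of latitude spans 111000 m; at latitude φ, 1° of longitude spans that × cos φ = 99638.9 m, so Δλ = -290.56 / 99638.9 × 3600 = -10.498″.

Δλ = -10.50″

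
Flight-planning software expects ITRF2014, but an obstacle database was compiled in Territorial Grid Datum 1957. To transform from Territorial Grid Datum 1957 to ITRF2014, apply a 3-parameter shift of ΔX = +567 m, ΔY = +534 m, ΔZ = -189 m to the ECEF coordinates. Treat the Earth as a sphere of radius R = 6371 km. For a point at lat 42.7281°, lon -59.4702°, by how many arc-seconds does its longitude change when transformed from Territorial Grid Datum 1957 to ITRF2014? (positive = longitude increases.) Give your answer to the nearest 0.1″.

Δλ = 33.5″

sin φ = 0.678520, cos φ = 0.734582, sin λ = -0.861365, cos λ = 0.507986.
East component: ΔE = −sin λ·ΔX + cos λ·ΔY = −(-0.861365)(567) + (0.507986)(534) = 759.66 m.
1° of latitude spans πR/180 = 111195 m; at latitude φ, 1° of longitude spans that × cos φ = 81681.8 m, so Δλ = 759.66 / 81681.8 × 3600 = 33.481″.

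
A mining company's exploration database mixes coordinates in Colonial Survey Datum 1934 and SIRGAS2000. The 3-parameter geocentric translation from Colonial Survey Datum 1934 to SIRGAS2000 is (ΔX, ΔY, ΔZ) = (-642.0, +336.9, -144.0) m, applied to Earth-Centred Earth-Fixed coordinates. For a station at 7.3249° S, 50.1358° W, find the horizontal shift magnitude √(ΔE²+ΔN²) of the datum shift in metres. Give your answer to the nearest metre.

The local east axis at (φ, λ) is (−sin λ, cos λ, 0), so ΔE = −sin(-50.1358°)·(-642.0) + cos(-50.1358°)·336.9 = -276.83 m.
The local north axis is (−sin φ cos λ, −sin φ sin λ, cos φ), giving ΔN = -52.465 − 32.969 − 142.825 = -228.26 m.
Horizontal magnitude = √(ΔE² + ΔN²) = √((-276.83)² + (-228.26)²) = 358.80 m.

359 m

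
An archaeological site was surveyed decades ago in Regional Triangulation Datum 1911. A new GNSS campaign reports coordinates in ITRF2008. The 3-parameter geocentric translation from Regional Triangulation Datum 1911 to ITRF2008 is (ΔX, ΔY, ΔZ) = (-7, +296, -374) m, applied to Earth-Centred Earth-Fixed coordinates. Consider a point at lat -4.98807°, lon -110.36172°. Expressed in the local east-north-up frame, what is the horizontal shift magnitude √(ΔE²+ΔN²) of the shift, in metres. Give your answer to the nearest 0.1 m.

The local east axis at (φ, λ) is (−sin λ, cos λ, 0), so ΔE = −sin(-110.36172°)·(-7) + cos(-110.36172°)·296 = -109.55 m.
The local north axis is (−sin φ cos λ, −sin φ sin λ, cos φ), giving ΔN = 0.212 − 24.129 − 372.584 = -396.50 m.
Horizontal magnitude = √(ΔE² + ΔN²) = √((-109.55)² + (-396.50)²) = 411.36 m.

411.4 m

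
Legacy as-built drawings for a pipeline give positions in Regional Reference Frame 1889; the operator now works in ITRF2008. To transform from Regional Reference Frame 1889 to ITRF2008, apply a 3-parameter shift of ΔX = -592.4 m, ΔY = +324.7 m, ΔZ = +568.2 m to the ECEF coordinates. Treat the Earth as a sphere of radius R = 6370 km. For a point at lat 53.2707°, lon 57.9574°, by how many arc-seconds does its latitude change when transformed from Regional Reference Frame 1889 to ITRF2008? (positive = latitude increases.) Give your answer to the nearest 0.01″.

Δφ = 12.02″

sin φ = 0.801470, cos φ = 0.598035, sin λ = 0.847654, cos λ = 0.530550.
North component: ΔN = −sin φ cos λ·ΔX − sin φ sin λ·ΔY + cos φ·ΔZ = −(0.801470)(0.530550)(-592.4) − (0.801470)(0.847654)(324.7) + (0.598035)(568.2) = 371.11 m.
1° of latitude spans πR/180 = 111177 m, so Δφ = 371.11 / 111177 × 3600 = 12.017″.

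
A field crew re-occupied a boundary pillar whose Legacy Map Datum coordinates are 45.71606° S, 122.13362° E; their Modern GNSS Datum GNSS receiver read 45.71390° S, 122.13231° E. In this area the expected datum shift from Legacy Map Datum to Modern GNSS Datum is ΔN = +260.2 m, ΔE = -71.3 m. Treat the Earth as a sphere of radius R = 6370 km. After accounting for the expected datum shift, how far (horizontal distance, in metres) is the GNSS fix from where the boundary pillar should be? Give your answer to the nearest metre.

36 m

Observed coordinate differences: Δφ = +0.00216°, Δλ = -0.00131°.
Converting to metres (1° lat = 111177 m, cos φ = 0.698215): observed ΔN = 240.1 m, observed ΔE = -101.7 m.
Subtracting the expected shift leaves a residual of 240.1 − (260.2) = -20.1 m north and -101.7 − (-71.3) = -30.4 m east.
Residual distance = √((-20.1)² + (-30.4)²) = 36.4 m.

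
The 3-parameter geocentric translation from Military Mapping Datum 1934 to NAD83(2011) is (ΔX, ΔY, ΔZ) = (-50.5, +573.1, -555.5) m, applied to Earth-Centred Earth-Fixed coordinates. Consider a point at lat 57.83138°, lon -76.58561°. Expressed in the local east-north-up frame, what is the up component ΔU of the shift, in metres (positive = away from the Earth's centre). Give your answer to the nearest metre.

The local up (radial) axis is (cos φ cos λ, cos φ sin λ, sin φ), giving ΔU = -6.238 − 296.801 − 470.222 = -773.26 m.

ΔU = -773 m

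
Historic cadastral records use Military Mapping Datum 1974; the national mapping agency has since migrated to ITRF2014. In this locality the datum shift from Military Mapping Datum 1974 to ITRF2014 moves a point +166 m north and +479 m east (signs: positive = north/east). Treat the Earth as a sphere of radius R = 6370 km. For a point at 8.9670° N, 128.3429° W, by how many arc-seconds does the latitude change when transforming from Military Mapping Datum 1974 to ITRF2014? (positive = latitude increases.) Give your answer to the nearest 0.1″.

Δφ = 5.4″

On a sphere of radius R, 1 rad of latitude = R, so Δφ = ΔN / R = 166.0 / 6370000 = 2.6060e-05 rad = 5.375″.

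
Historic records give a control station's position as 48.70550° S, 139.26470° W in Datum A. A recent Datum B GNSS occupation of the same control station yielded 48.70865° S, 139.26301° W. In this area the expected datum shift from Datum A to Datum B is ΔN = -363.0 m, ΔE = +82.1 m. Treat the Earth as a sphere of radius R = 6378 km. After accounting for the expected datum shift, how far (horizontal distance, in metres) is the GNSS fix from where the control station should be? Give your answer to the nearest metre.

Observed coordinate differences: Δφ = -0.00315°, Δλ = +0.00169°.
Converting to metres (1° lat = 111317 m, cos φ = 0.659930): observed ΔN = -350.6 m, observed ΔE = 124.1 m.
Subtracting the expected shift leaves a residual of -350.6 − (-363.0) = 12.4 m north and 124.1 − (82.1) = 42.0 m east.
Residual distance = √(12.4² + 42.0²) = 43.8 m.

44 m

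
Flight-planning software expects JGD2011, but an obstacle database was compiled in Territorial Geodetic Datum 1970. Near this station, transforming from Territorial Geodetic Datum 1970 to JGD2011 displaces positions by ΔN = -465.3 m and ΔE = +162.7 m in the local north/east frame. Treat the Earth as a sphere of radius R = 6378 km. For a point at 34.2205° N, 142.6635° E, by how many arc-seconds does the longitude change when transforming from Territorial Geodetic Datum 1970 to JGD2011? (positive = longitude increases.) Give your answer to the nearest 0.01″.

Δλ = 6.36″

At latitude 34.2205°, cos φ = 0.826879.
One radian of longitude at latitude φ spans R cos φ, so Δλ = ΔE / (R cos φ) = 162.7 / (6378000 × 0.826879) = 3.0850e-05 rad = 6.363″.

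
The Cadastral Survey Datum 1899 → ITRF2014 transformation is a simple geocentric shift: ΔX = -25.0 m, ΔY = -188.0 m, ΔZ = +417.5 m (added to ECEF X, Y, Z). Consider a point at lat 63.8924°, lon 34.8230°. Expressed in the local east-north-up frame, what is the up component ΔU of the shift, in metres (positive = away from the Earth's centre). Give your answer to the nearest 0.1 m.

ΔU = 318.6 m

The local up (radial) axis is (cos φ cos λ, cos φ sin λ, sin φ), giving ΔU = -9.031 − 47.243 + 374.902 = 318.63 m.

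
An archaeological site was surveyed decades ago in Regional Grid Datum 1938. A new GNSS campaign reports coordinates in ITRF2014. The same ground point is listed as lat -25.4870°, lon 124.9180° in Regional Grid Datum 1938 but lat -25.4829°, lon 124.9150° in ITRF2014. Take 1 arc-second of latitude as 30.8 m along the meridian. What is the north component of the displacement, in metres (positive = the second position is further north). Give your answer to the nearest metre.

Δφ = -25.4829° − -25.4870° = +0.0041°; Δλ = 124.9150° − 124.9180° = -0.0030°.
1° of latitude = 3600 × 30.80 = 110880 m.
ΔN = Δφ × 110880 = 454.6 m; ΔE = Δλ × 110880 × cos(-25.4870°) = -0.0030 × 110880 × 0.902683 = -300.3 m.

ΔN = 455 m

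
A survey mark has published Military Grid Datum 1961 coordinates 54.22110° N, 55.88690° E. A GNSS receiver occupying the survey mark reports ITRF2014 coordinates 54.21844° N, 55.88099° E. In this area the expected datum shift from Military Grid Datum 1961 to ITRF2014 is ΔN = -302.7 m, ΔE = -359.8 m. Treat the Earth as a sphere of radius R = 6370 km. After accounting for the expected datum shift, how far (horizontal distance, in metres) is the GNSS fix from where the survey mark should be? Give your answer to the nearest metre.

Observed coordinate differences: Δφ = -0.00266°, Δλ = -0.00591°.
Converting to metres (1° lat = 111177 m, cos φ = 0.584659): observed ΔN = -295.7 m, observed ΔE = -384.2 m.
Subtracting the expected shift leaves a residual of -295.7 − (-302.7) = 7.0 m north and -384.2 − (-359.8) = -24.4 m east.
Residual distance = √(7.0² + (-24.4)²) = 25.3 m.

25 m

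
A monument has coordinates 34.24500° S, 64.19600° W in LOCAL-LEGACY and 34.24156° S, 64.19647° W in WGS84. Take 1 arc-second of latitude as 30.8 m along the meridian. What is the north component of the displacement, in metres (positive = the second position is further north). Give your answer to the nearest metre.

Δφ = -34.24156° − -34.24500° = +0.00344°; Δλ = -64.19647° − -64.19600° = -0.00047°.
1° of latitude = 3600 × 30.80 = 110880 m.
ΔN = Δφ × 110880 = 381.4 m; ΔE = Δλ × 110880 × cos(-34.24500°) = -0.00047 × 110880 × 0.826639 = -43.1 m.

ΔN = 381 m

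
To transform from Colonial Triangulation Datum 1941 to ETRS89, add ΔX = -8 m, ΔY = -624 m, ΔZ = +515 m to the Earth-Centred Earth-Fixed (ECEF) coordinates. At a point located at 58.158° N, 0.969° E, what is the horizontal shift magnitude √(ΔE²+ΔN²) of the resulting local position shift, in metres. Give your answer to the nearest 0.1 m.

686.8 m

At φ = 58.158°, λ = 0.969°: sin φ = 0.849506, cos φ = 0.527579, sin λ = 0.016911, cos λ = 0.999857.
ΔE = −sin λ·ΔX + cos λ·ΔY = −(0.016911)·(-8) + (0.999857)·(-624) = -623.78 m.
ΔN = −sin φ cos λ·ΔX − sin φ sin λ·ΔY + cos φ·ΔZ = −(0.849506)(0.999857)(-8) − (0.849506)(0.016911)(-624) + (0.527579)(515) = 287.46 m.
Horizontal magnitude = √(ΔE² + ΔN²) = √((-623.78)² + 287.46²) = 686.83 m.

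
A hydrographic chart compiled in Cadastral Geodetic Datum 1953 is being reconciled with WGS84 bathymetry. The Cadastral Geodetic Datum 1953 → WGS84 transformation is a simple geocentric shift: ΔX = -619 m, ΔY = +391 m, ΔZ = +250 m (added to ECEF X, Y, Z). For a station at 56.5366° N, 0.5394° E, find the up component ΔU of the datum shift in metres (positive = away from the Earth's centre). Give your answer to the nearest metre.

The local up (radial) axis is (cos φ cos λ, cos φ sin λ, sin φ), giving ΔU = -341.304 + 2.030 + 208.560 = -130.71 m.

ΔU = -131 m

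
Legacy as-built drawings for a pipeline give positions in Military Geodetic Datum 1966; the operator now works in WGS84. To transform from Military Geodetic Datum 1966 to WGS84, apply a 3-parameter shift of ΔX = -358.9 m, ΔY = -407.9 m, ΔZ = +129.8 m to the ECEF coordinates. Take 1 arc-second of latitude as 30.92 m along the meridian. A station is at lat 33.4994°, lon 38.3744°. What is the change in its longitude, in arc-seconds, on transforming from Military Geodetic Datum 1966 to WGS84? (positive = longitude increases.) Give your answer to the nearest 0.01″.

Δλ = -3.76″

sin φ = 0.551928, cos φ = 0.833892, sin λ = 0.620798, cos λ = 0.783971.
East component: ΔE = −sin λ·ΔX + cos λ·ΔY = −(0.620798)(-358.9) + (0.783971)(-407.9) = -96.98 m.
1° of latitude spans 3600 × 30.92 = 111312 m; at latitude φ, 1° of longitude spans that × cos φ = 92822.1 m, so Δλ = -96.98 / 92822.1 × 3600 = -3.761″.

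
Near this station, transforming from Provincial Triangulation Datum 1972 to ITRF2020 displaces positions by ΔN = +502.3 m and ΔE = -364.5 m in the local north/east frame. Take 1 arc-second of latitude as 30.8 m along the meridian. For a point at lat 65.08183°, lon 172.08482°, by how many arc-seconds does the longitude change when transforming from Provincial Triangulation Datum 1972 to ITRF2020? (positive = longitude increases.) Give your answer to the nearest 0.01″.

Δλ = -28.09″

At latitude 65.08183°, cos φ = 0.421323.
1″ of longitude at this latitude = 30.80 × cos φ = 12.9768 m, so Δλ = -364.5 / 12.9768 = -28.089″.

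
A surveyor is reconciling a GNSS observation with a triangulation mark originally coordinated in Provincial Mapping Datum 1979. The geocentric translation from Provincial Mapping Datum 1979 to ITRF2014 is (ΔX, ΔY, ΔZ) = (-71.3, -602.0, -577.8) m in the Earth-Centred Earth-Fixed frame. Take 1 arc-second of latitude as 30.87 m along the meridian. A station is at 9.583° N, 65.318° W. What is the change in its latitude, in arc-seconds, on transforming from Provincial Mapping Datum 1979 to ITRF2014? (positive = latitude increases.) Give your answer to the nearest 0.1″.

sin φ = 0.166476, cos φ = 0.986045, sin λ = -0.908639, cos λ = 0.417582.
North component: ΔN = −sin φ cos λ·ΔX − sin φ sin λ·ΔY + cos φ·ΔZ = −(0.166476)(0.417582)(-71.3) − (0.166476)(-0.908639)(-602.0) + (0.986045)(-577.8) = -655.84 m.
1° of latitude spans 3600 × 30.87 = 111132 m, so Δφ = -655.84 / 111132 × 3600 = -21.245″.

Δφ = -21.2″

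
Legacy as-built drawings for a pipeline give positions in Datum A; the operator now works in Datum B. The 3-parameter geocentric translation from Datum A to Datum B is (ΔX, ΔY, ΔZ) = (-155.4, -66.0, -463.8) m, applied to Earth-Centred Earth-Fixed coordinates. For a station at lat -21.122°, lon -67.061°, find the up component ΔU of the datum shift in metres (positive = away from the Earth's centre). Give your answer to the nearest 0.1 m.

The local up (radial) axis is (cos φ cos λ, cos φ sin λ, sin φ), giving ΔU = -56.498 + 56.697 + 167.133 = 167.33 m.

ΔU = 167.3 m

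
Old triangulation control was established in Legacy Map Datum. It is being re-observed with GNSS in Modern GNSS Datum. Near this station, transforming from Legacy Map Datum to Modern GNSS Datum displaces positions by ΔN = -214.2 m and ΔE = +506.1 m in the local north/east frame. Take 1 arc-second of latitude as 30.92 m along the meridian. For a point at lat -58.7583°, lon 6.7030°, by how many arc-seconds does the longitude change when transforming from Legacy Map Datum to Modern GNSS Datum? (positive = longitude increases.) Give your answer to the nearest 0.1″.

At latitude -58.7583°, cos φ = 0.518649.
1″ of longitude at this latitude = 30.92 × cos φ = 16.0366 m, so Δλ = 506.1 / 16.0366 = 31.559″.

Δλ = 31.6″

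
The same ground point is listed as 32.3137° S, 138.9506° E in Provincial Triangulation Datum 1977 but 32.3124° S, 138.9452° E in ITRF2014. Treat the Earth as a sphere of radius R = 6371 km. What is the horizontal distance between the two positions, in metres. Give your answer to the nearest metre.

528 m

Δφ = -32.3124° − -32.3137° = +0.0013°; Δλ = 138.9452° − 138.9506° = -0.0054°.
1° along a meridian = πR/180 = 111195 m.
ΔN = Δφ × 111195 = 144.6 m; ΔE = Δλ × 111195 × cos(-32.3137°) = -0.0054 × 111195 × 0.845134 = -507.5 m.
Distance = √(ΔE² + ΔN²) = √((-507.5)² + 144.6²) = 527.6 m.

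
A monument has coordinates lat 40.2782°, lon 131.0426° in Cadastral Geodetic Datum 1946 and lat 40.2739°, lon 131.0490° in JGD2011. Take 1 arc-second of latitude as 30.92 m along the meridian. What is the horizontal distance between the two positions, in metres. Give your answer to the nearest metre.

Δφ = 40.2739° − 40.2782° = -0.0043°; Δλ = 131.0490° − 131.0426° = +0.0064°.
1° of latitude = 3600 × 30.92 = 111312 m.
ΔN = Δφ × 111312 = -478.6 m; ΔE = Δλ × 111312 × cos(40.2782°) = +0.0064 × 111312 × 0.762914 = 543.5 m.
Distance = √(ΔE² + ΔN²) = √(543.5² + (-478.6)²) = 724.2 m.

724 m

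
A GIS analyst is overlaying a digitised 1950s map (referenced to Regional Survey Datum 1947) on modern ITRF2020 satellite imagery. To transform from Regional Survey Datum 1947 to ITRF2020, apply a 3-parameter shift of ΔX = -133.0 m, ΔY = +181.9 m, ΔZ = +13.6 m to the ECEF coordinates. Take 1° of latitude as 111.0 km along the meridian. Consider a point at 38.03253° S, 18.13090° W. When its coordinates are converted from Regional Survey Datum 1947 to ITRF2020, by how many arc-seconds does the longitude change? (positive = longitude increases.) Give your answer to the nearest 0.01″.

Δλ = 5.41″

sin φ = -0.616109, cos φ = 0.787661, sin λ = -0.311189, cos λ = 0.950348.
East component: ΔE = −sin λ·ΔX + cos λ·ΔY = −(-0.311189)(-133.0) + (0.950348)(181.9) = 131.48 m.
1° of latitude spans 111000 m; at latitude φ, 1° of longitude spans that × cos φ = 87430.4 m, so Δλ = 131.48 / 87430.4 × 3600 = 5.414″.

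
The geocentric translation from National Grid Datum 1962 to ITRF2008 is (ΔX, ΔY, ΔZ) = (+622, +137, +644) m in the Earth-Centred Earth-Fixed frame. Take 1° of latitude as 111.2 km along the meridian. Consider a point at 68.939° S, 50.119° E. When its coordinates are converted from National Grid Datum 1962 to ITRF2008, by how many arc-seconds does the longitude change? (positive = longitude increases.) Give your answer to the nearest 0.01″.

sin φ = -0.933198, cos φ = 0.359362, sin λ = 0.767378, cos λ = 0.641195.
East component: ΔE = −sin λ·ΔX + cos λ·ΔY = −(0.767378)(622) + (0.641195)(137) = -389.47 m.
1° of latitude spans 111200 m; at latitude φ, 1° of longitude spans that × cos φ = 39961.0 m, so Δλ = -389.47 / 39961.0 × 3600 = -35.086″.

Δλ = -35.09″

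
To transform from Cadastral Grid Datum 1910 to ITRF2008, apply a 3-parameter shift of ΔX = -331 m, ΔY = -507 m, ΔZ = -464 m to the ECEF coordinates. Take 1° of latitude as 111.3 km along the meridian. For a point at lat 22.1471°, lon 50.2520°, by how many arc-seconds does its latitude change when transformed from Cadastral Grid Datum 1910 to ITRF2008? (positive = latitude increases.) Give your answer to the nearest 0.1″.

sin φ = 0.376986, cos φ = 0.926219, sin λ = 0.768864, cos λ = 0.639412.
North component: ΔN = −sin φ cos λ·ΔX − sin φ sin λ·ΔY + cos φ·ΔZ = −(0.376986)(0.639412)(-331) − (0.376986)(0.768864)(-507) + (0.926219)(-464) = -203.02 m.
1° of latitude spans 111300 m, so Δφ = -203.02 / 111300 × 3600 = -6.567″.

Δφ = -6.6″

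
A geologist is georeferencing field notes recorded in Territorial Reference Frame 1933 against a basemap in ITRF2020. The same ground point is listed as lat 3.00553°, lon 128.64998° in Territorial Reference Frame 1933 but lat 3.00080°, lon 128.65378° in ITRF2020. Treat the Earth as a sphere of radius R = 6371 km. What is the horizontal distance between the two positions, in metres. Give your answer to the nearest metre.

674 m

Δφ = 3.00080° − 3.00553° = -0.00473°; Δλ = 128.65378° − 128.64998° = +0.00380°.
1° along a meridian = πR/180 = 111195 m.
ΔN = Δφ × 111195 = -526.0 m; ΔE = Δλ × 111195 × cos(3.00553°) = +0.00380 × 111195 × 0.998624 = 422.0 m.
Distance = √(ΔE² + ΔN²) = √(422.0² + (-526.0)²) = 674.3 m.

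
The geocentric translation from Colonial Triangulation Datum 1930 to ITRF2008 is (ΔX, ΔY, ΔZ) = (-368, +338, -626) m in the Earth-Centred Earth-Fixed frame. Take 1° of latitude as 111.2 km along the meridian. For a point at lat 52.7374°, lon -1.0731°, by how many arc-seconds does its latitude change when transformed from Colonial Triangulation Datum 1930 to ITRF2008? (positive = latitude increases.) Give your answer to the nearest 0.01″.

Δφ = -2.63″

sin φ = 0.795869, cos φ = 0.605469, sin λ = -0.018728, cos λ = 0.999825.
North component: ΔN = −sin φ cos λ·ΔX − sin φ sin λ·ΔY + cos φ·ΔZ = −(0.795869)(0.999825)(-368) − (0.795869)(-0.018728)(338) + (0.605469)(-626) = -81.16 m.
1° of latitude spans 111200 m, so Δφ = -81.16 / 111200 × 3600 = -2.627″.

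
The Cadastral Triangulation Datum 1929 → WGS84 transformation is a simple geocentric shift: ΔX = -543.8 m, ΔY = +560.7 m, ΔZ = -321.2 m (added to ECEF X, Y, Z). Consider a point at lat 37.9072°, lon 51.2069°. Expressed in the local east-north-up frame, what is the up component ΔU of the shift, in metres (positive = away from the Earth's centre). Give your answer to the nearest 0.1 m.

ΔU = -121.3 m

The local up (radial) axis is (cos φ cos λ, cos φ sin λ, sin φ), giving ΔU = -268.812 + 344.810 − 197.340 = -121.34 m.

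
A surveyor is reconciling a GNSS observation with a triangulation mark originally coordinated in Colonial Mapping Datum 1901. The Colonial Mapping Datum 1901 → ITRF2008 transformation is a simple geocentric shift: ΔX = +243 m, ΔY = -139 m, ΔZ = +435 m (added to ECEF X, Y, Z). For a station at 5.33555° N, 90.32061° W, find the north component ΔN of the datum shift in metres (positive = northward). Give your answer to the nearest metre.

At φ = 5.33555°, λ = -90.32061°: sin φ = 0.092988, cos φ = 0.995667, sin λ = -0.999984, cos λ = -0.005596.
ΔN = −sin φ cos λ·ΔX − sin φ sin λ·ΔY + cos φ·ΔZ = −(0.092988)(-0.005596)(243) − (0.092988)(-0.999984)(-139) + (0.995667)(435) = 420.32 m.

ΔN = 420 m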